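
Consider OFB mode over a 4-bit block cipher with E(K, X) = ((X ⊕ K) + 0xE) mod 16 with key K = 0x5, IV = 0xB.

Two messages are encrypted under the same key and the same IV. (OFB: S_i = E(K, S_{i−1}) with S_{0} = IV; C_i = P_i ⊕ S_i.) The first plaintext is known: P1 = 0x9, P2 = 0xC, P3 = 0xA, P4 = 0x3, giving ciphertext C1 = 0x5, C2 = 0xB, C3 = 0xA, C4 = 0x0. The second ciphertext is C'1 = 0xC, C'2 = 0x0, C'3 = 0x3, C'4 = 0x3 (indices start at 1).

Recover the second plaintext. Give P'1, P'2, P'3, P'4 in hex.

P'1 = 0x0, P'2 = 0x7, P'3 = 0x3, P'4 = 0x0

In OFB with a reused IV, both messages share the same keystream S_i, so C_i ⊕ C'_i = P_i ⊕ P'_i and thus P'_i = P_i ⊕ C_i ⊕ C'_i.
P'1: 0x9 ⊕ 0x5 ⊕ 0xC = 0x0.
P'2: 0xC ⊕ 0xB ⊕ 0x0 = 0x7.
P'3: 0xA ⊕ 0xA ⊕ 0x3 = 0x3.
P'4: 0x3 ⊕ 0x0 ⊕ 0x3 = 0x0.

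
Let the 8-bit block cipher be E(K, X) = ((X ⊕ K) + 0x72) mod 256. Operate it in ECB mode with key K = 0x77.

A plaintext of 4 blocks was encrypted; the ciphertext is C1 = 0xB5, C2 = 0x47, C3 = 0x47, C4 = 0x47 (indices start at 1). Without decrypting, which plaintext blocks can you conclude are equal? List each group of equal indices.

ECB encrypts each block independently with the same key, so equal ciphertext blocks imply equal plaintext blocks.
C2 = C3 = C4 = 0x47, so P2 = P3 = P4.

P2 = P3 = P4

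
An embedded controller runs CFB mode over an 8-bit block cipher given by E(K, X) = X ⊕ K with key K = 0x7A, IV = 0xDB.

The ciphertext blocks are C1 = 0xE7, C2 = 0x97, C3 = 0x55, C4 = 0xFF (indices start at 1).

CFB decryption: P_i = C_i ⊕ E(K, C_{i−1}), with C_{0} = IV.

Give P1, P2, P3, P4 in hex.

P1 = 0x46, P2 = 0x0A, P3 = 0xB8, P4 = 0xD0

P1: E(K, 0xDB) = 0xA1; 0xE7 ⊕ 0xA1 = 0x46.
P2: E(K, 0xE7) = 0x9D; 0x97 ⊕ 0x9D = 0x0A.
P3: E(K, 0x97) = 0xED; 0x55 ⊕ 0xED = 0xB8.
P4: E(K, 0x55) = 0x2F; 0xFF ⊕ 0x2F = 0xD0.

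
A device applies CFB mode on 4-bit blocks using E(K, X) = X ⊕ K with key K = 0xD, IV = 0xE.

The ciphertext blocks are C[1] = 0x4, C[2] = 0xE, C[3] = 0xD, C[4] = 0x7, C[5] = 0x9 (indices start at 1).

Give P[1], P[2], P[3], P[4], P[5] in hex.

P[1] = 0x7, P[2] = 0x7, P[3] = 0xE, P[4] = 0x7, P[5] = 0x3

CFB decryption: P_i = C_i ⊕ E(K, C_{i−1}), with C_{0} = IV.
P[1]: E(K, 0xE) = 0x3; 0x4 ⊕ 0x3 = 0x7.
P[2]: E(K, 0x4) = 0x9; 0xE ⊕ 0x9 = 0x7.
P[3]: E(K, 0xE) = 0x3; 0xD ⊕ 0x3 = 0xE.
P[4]: E(K, 0xD) = 0x0; 0x7 ⊕ 0x0 = 0x7.
P[5]: E(K, 0x7) = 0xA; 0x9 ⊕ 0xA = 0x3.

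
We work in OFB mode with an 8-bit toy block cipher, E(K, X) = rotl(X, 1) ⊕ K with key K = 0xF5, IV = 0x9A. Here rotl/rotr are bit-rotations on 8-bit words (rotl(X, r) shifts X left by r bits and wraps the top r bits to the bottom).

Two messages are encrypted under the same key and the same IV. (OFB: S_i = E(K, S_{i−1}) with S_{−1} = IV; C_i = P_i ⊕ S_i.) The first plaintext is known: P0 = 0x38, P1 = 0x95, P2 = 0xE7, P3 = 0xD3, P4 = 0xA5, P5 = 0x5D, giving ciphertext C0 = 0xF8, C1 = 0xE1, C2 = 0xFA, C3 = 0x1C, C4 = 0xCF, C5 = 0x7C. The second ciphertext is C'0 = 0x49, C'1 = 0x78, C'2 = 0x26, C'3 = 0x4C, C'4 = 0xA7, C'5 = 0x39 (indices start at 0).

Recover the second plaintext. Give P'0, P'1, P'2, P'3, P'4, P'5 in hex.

P'0 = 0x89, P'1 = 0x0C, P'2 = 0x3B, P'3 = 0x83, P'4 = 0xCD, P'5 = 0x18

In OFB with a reused IV, both messages share the same keystream S_i, so C_i ⊕ C'_i = P_i ⊕ P'_i and thus P'_i = P_i ⊕ C_i ⊕ C'_i.
P'0: 0x38 ⊕ 0xF8 ⊕ 0x49 = 0x89.
P'1: 0x95 ⊕ 0xE1 ⊕ 0x78 = 0x0C.
P'2: 0xE7 ⊕ 0xFA ⊕ 0x26 = 0x3B.
P'3: 0xD3 ⊕ 0x1C ⊕ 0x4C = 0x83.
P'4: 0xA5 ⊕ 0xCF ⊕ 0xA7 = 0xCD.
P'5: 0x5D ⊕ 0x7C ⊕ 0x39 = 0x18.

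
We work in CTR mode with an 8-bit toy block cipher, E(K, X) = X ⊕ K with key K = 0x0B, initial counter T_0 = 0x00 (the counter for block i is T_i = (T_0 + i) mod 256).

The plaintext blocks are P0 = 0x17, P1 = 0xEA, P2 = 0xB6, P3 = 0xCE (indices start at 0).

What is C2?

C2 = 0xBF

CTR encryption: S_i = E(K, T_i) where T_i is the counter for block i; C_i = P_i ⊕ S_i.
C0: T = 0x00, S = E(K, T) = 0x0B; 0x17 ⊕ 0x0B = 0x1C.
C1: T = 0x01, S = E(K, T) = 0x0A; 0xEA ⊕ 0x0A = 0xE0.
C2: T = 0x02, S = E(K, T) = 0x09; 0xB6 ⊕ 0x09 = 0xBF.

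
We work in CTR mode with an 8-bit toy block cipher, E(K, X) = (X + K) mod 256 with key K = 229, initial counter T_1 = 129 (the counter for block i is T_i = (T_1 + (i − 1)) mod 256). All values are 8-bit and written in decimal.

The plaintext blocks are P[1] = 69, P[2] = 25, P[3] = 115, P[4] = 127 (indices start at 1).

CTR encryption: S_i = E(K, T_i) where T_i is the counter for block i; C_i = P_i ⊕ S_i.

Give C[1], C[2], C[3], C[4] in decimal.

C[1]: T = 129, S = E(K, T) = 102; 69 ⊕ 102 = 35.
C[2]: T = 130, S = E(K, T) = 103; 25 ⊕ 103 = 126.
C[3]: T = 131, S = E(K, T) = 104; 115 ⊕ 104 = 27.
C[4]: T = 132, S = E(K, T) = 105; 127 ⊕ 105 = 22.

C[1] = 35, C[2] = 126, C[3] = 27, C[4] = 22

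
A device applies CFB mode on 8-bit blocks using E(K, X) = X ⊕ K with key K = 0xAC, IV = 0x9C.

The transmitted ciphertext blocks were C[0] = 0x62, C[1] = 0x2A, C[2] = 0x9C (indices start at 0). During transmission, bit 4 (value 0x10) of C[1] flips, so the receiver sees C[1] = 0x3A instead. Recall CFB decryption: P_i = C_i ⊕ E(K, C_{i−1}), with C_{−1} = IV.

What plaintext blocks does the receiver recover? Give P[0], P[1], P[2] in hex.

P[0] = 0x52, P[1] = 0xF4, P[2] = 0x0A

Only C[1] changed, to 0x3A. In CFB, a change in C_i flips the same bit in P_i and garbles P_{i+1}. Decrypting the received ciphertext:
P[0]: E(K, 0x9C) = 0x30; 0x62 ⊕ 0x30 = 0x52.
P[1]: E(K, 0x62) = 0xCE; 0x3A ⊕ 0xCE = 0xF4.
P[2]: E(K, 0x3A) = 0x96; 0x9C ⊕ 0x96 = 0x0A.
Blocks that differ from the original plaintext: P[1], P[2].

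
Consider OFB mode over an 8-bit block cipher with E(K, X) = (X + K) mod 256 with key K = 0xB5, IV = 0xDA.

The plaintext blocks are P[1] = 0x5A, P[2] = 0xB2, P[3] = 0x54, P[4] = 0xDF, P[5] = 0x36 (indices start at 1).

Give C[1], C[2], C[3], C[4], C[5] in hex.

OFB encryption: S_i = E(K, S_{i−1}) with S_{0} = IV; C_i = P_i ⊕ S_i.
C[1]: S = E(K, 0xDA) = 0x8F; 0x5A ⊕ 0x8F = 0xD5.
C[2]: S = E(K, 0x8F) = 0x44; 0xB2 ⊕ 0x44 = 0xF6.
C[3]: S = E(K, 0x44) = 0xF9; 0x54 ⊕ 0xF9 = 0xAD.
C[4]: S = E(K, 0xF9) = 0xAE; 0xDF ⊕ 0xAE = 0x71.
C[5]: S = E(K, 0xAE) = 0x63; 0x36 ⊕ 0x63 = 0x55.

C[1] = 0xD5, C[2] = 0xF6, C[3] = 0xAD, C[4] = 0x71, C[5] = 0x55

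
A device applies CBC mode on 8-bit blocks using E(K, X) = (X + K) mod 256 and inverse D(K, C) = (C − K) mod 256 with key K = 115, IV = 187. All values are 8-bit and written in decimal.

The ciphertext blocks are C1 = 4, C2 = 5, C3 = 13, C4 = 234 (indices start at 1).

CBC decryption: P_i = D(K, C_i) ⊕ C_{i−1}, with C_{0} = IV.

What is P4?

P4 = 122

P4: D(K, 234) = 119; 119 ⊕ 13 = 122.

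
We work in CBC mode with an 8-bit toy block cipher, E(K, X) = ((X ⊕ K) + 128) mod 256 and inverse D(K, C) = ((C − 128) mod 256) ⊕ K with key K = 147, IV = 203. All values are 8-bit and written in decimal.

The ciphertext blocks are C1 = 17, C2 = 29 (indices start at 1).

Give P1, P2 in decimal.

P1 = 201, P2 = 31

CBC decryption: P_i = D(K, C_i) ⊕ C_{i−1}, with C_{0} = IV.
P1: D(K, 17) = 2; 2 ⊕ 203 = 201.
P2: D(K, 29) = 14; 14 ⊕ 17 = 31.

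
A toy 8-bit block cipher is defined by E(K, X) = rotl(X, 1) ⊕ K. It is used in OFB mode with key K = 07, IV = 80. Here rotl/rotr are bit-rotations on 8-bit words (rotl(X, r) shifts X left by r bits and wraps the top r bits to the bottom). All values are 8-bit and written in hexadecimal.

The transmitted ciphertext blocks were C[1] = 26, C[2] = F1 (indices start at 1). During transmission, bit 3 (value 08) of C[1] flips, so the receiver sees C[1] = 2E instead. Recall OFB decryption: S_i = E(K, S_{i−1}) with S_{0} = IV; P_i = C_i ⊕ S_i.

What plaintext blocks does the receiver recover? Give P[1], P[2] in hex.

Only C[1] changed, to 2E. In OFB, a change in C_i flips the same bit in P_i only; the keystream is unaffected. Decrypting the received ciphertext:
P[1]: S = E(K, 80) = 06; 2E ⊕ 06 = 28.
P[2]: S = E(K, 06) = 0B; F1 ⊕ 0B = FA.
Blocks that differ from the original plaintext: P[1].

P[1] = 28, P[2] = FA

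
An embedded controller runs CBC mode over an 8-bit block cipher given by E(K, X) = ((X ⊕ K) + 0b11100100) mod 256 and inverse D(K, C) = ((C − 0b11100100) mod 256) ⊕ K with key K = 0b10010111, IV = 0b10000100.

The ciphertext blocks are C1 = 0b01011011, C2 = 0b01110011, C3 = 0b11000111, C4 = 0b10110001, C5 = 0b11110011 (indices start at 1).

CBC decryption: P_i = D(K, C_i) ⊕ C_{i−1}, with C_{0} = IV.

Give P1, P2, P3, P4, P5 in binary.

P1 = 0b01100100, P2 = 0b01000011, P3 = 0b00000111, P4 = 0b10011101, P5 = 0b00101001

P1: D(K, 0b01011011) = 0b11100000; 0b11100000 ⊕ 0b10000100 = 0b01100100.
P2: D(K, 0b01110011) = 0b00011000; 0b00011000 ⊕ 0b01011011 = 0b01000011.
P3: D(K, 0b11000111) = 0b01110100; 0b01110100 ⊕ 0b01110011 = 0b00000111.
P4: D(K, 0b10110001) = 0b01011010; 0b01011010 ⊕ 0b11000111 = 0b10011101.
P5: D(K, 0b11110011) = 0b10011000; 0b10011000 ⊕ 0b10110001 = 0b00101001.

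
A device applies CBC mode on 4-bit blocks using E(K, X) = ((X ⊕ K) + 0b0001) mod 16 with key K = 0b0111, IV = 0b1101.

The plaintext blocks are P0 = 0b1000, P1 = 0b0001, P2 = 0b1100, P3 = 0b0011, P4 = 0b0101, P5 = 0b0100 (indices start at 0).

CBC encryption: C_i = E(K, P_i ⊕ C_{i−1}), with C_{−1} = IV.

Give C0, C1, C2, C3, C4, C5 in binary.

C0 = 0b0011, C1 = 0b0110, C2 = 0b1110, C3 = 0b1011, C4 = 0b1010, C5 = 0b1010

C0: P0 ⊕ 0b1101 = 0b0101; E(K, 0b0101) = 0b0011.
C1: P1 ⊕ 0b0011 = 0b0010; E(K, 0b0010) = 0b0110.
C2: P2 ⊕ 0b0110 = 0b1010; E(K, 0b1010) = 0b1110.
C3: P3 ⊕ 0b1110 = 0b1101; E(K, 0b1101) = 0b1011.
C4: P4 ⊕ 0b1011 = 0b1110; E(K, 0b1110) = 0b1010.
C5: P5 ⊕ 0b1010 = 0b1110; E(K, 0b1110) = 0b1010.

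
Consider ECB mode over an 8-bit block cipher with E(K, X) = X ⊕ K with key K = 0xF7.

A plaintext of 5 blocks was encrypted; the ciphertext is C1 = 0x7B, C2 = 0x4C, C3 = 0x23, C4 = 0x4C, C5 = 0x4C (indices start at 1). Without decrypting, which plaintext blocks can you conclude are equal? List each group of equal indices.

ECB encrypts each block independently with the same key, so equal ciphertext blocks imply equal plaintext blocks.
C2 = C4 = C5 = 0x4C, so P2 = P4 = P5.

P2 = P4 = P5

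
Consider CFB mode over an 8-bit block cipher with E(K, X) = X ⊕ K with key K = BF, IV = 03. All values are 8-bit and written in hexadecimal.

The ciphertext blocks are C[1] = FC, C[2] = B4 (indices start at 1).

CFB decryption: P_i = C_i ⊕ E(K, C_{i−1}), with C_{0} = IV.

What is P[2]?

P[2]: E(K, FC) = 43; B4 ⊕ 43 = F7.

P[2] = F7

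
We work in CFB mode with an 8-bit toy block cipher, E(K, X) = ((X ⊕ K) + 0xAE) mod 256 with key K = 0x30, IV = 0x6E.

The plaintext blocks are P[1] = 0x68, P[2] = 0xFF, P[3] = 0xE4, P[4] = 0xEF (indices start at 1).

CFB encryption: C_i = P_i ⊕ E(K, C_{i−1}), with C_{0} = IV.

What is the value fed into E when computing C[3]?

C[1]: E(K, 0x6E) = 0x0C; 0x68 ⊕ 0x0C = 0x64.
C[2]: E(K, 0x64) = 0x02; 0xFF ⊕ 0x02 = 0xFD.
C[3]: E(K, 0xFD) = 0x7B; 0xE4 ⊕ 0x7B = 0x9F.
So the input to E for block [3] is 0xFD.

0xFD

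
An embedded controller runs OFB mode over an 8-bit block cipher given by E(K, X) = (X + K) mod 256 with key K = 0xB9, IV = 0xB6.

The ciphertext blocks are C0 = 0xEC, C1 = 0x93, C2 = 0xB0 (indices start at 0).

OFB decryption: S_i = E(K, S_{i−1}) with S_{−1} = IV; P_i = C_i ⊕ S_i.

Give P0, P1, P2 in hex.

P0 = 0x83, P1 = 0xBB, P2 = 0x51

P0: S = E(K, 0xB6) = 0x6F; 0xEC ⊕ 0x6F = 0x83.
P1: S = E(K, 0x6F) = 0x28; 0x93 ⊕ 0x28 = 0xBB.
P2: S = E(K, 0x28) = 0xE1; 0xB0 ⊕ 0xE1 = 0x51.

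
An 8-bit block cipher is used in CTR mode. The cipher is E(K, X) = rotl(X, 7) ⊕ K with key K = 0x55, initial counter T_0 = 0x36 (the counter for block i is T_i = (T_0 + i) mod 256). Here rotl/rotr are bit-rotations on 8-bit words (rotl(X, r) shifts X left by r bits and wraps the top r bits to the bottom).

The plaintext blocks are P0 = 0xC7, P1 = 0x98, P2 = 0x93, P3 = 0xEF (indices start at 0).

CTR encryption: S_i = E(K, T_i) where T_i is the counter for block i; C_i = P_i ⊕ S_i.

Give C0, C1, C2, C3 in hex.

C0 = 0x89, C1 = 0x56, C2 = 0xDA, C3 = 0x26

C0: T = 0x36, S = E(K, T) = 0x4E; 0xC7 ⊕ 0x4E = 0x89.
C1: T = 0x37, S = E(K, T) = 0xCE; 0x98 ⊕ 0xCE = 0x56.
C2: T = 0x38, S = E(K, T) = 0x49; 0x93 ⊕ 0x49 = 0xDA.
C3: T = 0x39, S = E(K, T) = 0xC9; 0xEF ⊕ 0xC9 = 0x26.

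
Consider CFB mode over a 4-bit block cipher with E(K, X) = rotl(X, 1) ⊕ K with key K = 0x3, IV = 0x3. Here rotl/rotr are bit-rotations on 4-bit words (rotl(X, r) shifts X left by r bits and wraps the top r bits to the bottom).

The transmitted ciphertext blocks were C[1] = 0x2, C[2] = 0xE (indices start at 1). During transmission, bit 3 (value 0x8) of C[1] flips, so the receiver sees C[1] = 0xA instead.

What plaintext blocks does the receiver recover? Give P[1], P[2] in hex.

P[1] = 0xF, P[2] = 0x8

CFB decryption: P_i = C_i ⊕ E(K, C_{i−1}), with C_{0} = IV.
Only C[1] changed, to 0xA. In CFB, a change in C_i flips the same bit in P_i and garbles P_{i+1}. Decrypting the received ciphertext:
P[1]: E(K, 0x3) = 0x5; 0xA ⊕ 0x5 = 0xF.
P[2]: E(K, 0xA) = 0x6; 0xE ⊕ 0x6 = 0x8.
Blocks that differ from the original plaintext: P[1], P[2].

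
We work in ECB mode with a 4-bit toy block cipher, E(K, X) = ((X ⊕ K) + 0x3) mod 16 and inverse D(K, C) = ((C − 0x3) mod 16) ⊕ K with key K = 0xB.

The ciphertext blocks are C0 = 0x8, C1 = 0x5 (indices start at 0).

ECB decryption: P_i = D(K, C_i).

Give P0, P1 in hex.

P0: D(K, 0x8) = 0xE.
P1: D(K, 0x5) = 0x9.

P0 = 0xE, P1 = 0x9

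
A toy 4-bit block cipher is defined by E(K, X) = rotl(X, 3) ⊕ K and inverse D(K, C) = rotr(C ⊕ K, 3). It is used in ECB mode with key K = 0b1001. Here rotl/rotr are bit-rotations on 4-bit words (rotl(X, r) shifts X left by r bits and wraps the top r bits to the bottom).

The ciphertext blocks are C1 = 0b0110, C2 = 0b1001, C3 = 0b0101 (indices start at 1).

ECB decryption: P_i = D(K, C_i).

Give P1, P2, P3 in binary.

P1 = 0b1111, P2 = 0b0000, P3 = 0b1001

P1: D(K, 0b0110) = 0b1111.
P2: D(K, 0b1001) = 0b0000.
P3: D(K, 0b0101) = 0b1001.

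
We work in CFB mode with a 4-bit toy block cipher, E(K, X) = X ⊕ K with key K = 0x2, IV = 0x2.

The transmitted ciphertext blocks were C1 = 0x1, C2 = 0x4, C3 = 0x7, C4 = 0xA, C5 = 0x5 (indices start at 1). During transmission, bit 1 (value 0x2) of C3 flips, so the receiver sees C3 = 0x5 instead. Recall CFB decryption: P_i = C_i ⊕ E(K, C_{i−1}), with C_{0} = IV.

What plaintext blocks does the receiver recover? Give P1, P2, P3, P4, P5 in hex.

P1 = 0x1, P2 = 0x7, P3 = 0x3, P4 = 0xD, P5 = 0xD

Only C3 changed, to 0x5. In CFB, a change in C_i flips the same bit in P_i and garbles P_{i+1}. Decrypting the received ciphertext:
P1: E(K, 0x2) = 0x0; 0x1 ⊕ 0x0 = 0x1.
P2: E(K, 0x1) = 0x3; 0x4 ⊕ 0x3 = 0x7.
P3: E(K, 0x4) = 0x6; 0x5 ⊕ 0x6 = 0x3.
P4: E(K, 0x5) = 0x7; 0xA ⊕ 0x7 = 0xD.
P5: E(K, 0xA) = 0x8; 0x5 ⊕ 0x8 = 0xD.
Blocks that differ from the original plaintext: P3, P4.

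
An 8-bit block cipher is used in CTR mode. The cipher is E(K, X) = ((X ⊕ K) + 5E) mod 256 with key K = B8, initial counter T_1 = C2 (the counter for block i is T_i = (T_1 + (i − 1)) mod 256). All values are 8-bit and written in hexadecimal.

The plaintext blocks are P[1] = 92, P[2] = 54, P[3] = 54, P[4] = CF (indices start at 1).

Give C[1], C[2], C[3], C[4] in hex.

C[1] = 4A, C[2] = 8D, C[3] = 8E, C[4] = 14

CTR encryption: S_i = E(K, T_i) where T_i is the counter for block i; C_i = P_i ⊕ S_i.
C[1]: T = C2, S = E(K, T) = D8; 92 ⊕ D8 = 4A.
C[2]: T = C3, S = E(K, T) = D9; 54 ⊕ D9 = 8D.
C[3]: T = C4, S = E(K, T) = DA; 54 ⊕ DA = 8E.
C[4]: T = C5, S = E(K, T) = DB; CF ⊕ DB = 14.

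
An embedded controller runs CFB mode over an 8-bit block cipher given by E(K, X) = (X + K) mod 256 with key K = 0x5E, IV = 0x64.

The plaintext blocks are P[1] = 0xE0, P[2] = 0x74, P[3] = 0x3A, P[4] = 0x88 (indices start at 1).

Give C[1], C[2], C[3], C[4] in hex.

CFB encryption: C_i = P_i ⊕ E(K, C_{i−1}), with C_{0} = IV.
C[1]: E(K, 0x64) = 0xC2; 0xE0 ⊕ 0xC2 = 0x22.
C[2]: E(K, 0x22) = 0x80; 0x74 ⊕ 0x80 = 0xF4.
C[3]: E(K, 0xF4) = 0x52; 0x3A ⊕ 0x52 = 0x68.
C[4]: E(K, 0x68) = 0xC6; 0x88 ⊕ 0xC6 = 0x4E.

C[1] = 0x22, C[2] = 0xF4, C[3] = 0x68, C[4] = 0x4E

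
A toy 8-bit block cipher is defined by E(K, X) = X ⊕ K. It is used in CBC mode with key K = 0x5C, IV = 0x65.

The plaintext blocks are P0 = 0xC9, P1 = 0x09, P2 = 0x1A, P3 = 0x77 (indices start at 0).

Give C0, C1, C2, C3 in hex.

C0 = 0xF0, C1 = 0xA5, C2 = 0xE3, C3 = 0xC8

CBC encryption: C_i = E(K, P_i ⊕ C_{i−1}), with C_{−1} = IV.
C0: P0 ⊕ 0x65 = 0xAC; E(K, 0xAC) = 0xF0.
C1: P1 ⊕ 0xF0 = 0xF9; E(K, 0xF9) = 0xA5.
C2: P2 ⊕ 0xA5 = 0xBF; E(K, 0xBF) = 0xE3.
C3: P3 ⊕ 0xE3 = 0x94; E(K, 0x94) = 0xC8.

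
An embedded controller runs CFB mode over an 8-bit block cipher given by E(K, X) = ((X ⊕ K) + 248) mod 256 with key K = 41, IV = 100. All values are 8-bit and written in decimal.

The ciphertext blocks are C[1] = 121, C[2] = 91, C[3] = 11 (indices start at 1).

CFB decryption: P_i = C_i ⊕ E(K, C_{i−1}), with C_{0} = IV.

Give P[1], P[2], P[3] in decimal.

P[1] = 60, P[2] = 19, P[3] = 97

P[1]: E(K, 100) = 69; 121 ⊕ 69 = 60.
P[2]: E(K, 121) = 72; 91 ⊕ 72 = 19.
P[3]: E(K, 91) = 106; 11 ⊕ 106 = 97.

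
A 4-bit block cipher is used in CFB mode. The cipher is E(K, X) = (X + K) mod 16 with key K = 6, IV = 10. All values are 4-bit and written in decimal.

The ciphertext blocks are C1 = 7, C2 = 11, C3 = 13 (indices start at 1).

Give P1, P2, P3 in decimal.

CFB decryption: P_i = C_i ⊕ E(K, C_{i−1}), with C_{0} = IV.
P1: E(K, 10) = 0; 7 ⊕ 0 = 7.
P2: E(K, 7) = 13; 11 ⊕ 13 = 6.
P3: E(K, 11) = 1; 13 ⊕ 1 = 12.

P1 = 7, P2 = 6, P3 = 12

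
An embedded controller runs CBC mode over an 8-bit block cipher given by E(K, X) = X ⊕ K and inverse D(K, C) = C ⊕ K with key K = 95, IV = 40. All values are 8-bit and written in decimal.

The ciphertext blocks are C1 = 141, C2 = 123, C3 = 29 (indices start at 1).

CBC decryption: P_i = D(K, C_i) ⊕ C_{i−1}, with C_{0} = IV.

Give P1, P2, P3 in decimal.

P1 = 250, P2 = 169, P3 = 57

P1: D(K, 141) = 210; 210 ⊕ 40 = 250.
P2: D(K, 123) = 36; 36 ⊕ 141 = 169.
P3: D(K, 29) = 66; 66 ⊕ 123 = 57.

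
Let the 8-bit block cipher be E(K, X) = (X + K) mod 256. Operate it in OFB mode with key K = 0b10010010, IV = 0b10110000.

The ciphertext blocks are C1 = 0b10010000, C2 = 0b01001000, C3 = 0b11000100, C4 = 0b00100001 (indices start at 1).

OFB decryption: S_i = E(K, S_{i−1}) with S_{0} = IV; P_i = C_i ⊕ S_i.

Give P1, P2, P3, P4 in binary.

P1: S = E(K, 0b10110000) = 0b01000010; 0b10010000 ⊕ 0b01000010 = 0b11010010.
P2: S = E(K, 0b01000010) = 0b11010100; 0b01001000 ⊕ 0b11010100 = 0b10011100.
P3: S = E(K, 0b11010100) = 0b01100110; 0b11000100 ⊕ 0b01100110 = 0b10100010.
P4: S = E(K, 0b01100110) = 0b11111000; 0b00100001 ⊕ 0b11111000 = 0b11011001.

P1 = 0b11010010, P2 = 0b10011100, P3 = 0b10100010, P4 = 0b11011001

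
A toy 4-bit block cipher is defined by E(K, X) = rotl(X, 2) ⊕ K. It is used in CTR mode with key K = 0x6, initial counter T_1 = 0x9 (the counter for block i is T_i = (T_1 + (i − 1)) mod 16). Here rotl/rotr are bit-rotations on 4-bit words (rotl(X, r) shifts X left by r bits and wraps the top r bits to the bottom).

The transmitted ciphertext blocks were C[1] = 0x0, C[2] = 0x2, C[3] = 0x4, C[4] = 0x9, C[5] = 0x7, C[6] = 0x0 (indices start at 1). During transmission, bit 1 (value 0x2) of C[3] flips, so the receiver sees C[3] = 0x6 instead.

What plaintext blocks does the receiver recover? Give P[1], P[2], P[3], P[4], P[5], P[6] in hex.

CTR decryption: S_i = E(K, T_i) where T_i is the counter for block i; P_i = C_i ⊕ S_i.
Only C[3] changed, to 0x6. In CTR, a change in C_i flips the same bit in P_i only; the keystream is unaffected. Decrypting the received ciphertext:
P[1]: T = 0x9, S = E(K, T) = 0x0; 0x0 ⊕ 0x0 = 0x0.
P[2]: T = 0xA, S = E(K, T) = 0xC; 0x2 ⊕ 0xC = 0xE.
P[3]: T = 0xB, S = E(K, T) = 0x8; 0x6 ⊕ 0x8 = 0xE.
P[4]: T = 0xC, S = E(K, T) = 0x5; 0x9 ⊕ 0x5 = 0xC.
P[5]: T = 0xD, S = E(K, T) = 0x1; 0x7 ⊕ 0x1 = 0x6.
P[6]: T = 0xE, S = E(K, T) = 0xD; 0x0 ⊕ 0xD = 0xD.
Blocks that differ from the original plaintext: P[3].

P[1] = 0x0, P[2] = 0xE, P[3] = 0xE, P[4] = 0xC, P[5] = 0x6, P[6] = 0xD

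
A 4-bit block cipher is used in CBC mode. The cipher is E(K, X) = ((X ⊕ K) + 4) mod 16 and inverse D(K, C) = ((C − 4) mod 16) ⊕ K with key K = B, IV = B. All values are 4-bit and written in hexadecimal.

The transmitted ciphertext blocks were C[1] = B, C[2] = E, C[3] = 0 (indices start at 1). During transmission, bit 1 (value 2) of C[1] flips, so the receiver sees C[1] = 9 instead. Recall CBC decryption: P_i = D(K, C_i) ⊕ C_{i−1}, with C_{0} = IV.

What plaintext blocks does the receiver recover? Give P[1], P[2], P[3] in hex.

P[1] = 5, P[2] = 8, P[3] = 9

Only C[1] changed, to 9. In CBC, a change in C_i garbles P_i and flips the same bit in P_{i+1}. Decrypting the received ciphertext:
P[1]: D(K, 9) = E; E ⊕ B = 5.
P[2]: D(K, E) = 1; 1 ⊕ 9 = 8.
P[3]: D(K, 0) = 7; 7 ⊕ E = 9.
Blocks that differ from the original plaintext: P[1], P[2].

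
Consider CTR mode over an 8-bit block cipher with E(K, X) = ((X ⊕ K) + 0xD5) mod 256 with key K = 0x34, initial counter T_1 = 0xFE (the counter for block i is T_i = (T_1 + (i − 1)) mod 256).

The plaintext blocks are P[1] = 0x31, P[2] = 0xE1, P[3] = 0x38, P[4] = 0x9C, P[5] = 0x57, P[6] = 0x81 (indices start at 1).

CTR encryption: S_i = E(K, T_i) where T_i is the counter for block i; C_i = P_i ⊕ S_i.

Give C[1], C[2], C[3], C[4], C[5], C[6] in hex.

C[1]: T = 0xFE, S = E(K, T) = 0x9F; 0x31 ⊕ 0x9F = 0xAE.
C[2]: T = 0xFF, S = E(K, T) = 0xA0; 0xE1 ⊕ 0xA0 = 0x41.
C[3]: T = 0x00, S = E(K, T) = 0x09; 0x38 ⊕ 0x09 = 0x31.
C[4]: T = 0x01, S = E(K, T) = 0x0A; 0x9C ⊕ 0x0A = 0x96.
C[5]: T = 0x02, S = E(K, T) = 0x0B; 0x57 ⊕ 0x0B = 0x5C.
C[6]: T = 0x03, S = E(K, T) = 0x0C; 0x81 ⊕ 0x0C = 0x8D.

C[1] = 0xAE, C[2] = 0x41, C[3] = 0x31, C[4] = 0x96, C[5] = 0x5C, C[6] = 0x8D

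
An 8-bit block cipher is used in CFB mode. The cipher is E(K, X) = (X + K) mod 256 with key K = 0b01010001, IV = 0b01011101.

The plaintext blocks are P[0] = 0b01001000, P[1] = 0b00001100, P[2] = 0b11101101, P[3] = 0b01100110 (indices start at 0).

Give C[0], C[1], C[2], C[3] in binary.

CFB encryption: C_i = P_i ⊕ E(K, C_{i−1}), with C_{−1} = IV.
C[0]: E(K, 0b01011101) = 0b10101110; 0b01001000 ⊕ 0b10101110 = 0b11100110.
C[1]: E(K, 0b11100110) = 0b00110111; 0b00001100 ⊕ 0b00110111 = 0b00111011.
C[2]: E(K, 0b00111011) = 0b10001100; 0b11101101 ⊕ 0b10001100 = 0b01100001.
C[3]: E(K, 0b01100001) = 0b10110010; 0b01100110 ⊕ 0b10110010 = 0b11010100.

C[0] = 0b11100110, C[1] = 0b00111011, C[2] = 0b01100001, C[3] = 0b11010100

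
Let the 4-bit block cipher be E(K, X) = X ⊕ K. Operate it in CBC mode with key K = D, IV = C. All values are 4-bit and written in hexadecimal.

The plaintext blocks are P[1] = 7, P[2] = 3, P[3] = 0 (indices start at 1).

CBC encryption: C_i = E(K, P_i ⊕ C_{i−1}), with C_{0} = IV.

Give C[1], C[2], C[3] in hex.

C[1]: P[1] ⊕ C = B; E(K, B) = 6.
C[2]: P[2] ⊕ 6 = 5; E(K, 5) = 8.
C[3]: P[3] ⊕ 8 = 8; E(K, 8) = 5.

C[1] = 6, C[2] = 8, C[3] = 5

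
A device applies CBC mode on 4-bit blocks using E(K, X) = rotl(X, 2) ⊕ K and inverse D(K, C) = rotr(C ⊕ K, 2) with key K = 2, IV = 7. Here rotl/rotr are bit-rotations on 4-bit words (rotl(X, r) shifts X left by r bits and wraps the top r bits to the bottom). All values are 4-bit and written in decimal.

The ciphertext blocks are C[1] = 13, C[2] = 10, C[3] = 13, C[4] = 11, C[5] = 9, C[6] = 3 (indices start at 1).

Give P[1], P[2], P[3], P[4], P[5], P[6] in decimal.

P[1] = 8, P[2] = 15, P[3] = 5, P[4] = 11, P[5] = 5, P[6] = 13

CBC decryption: P_i = D(K, C_i) ⊕ C_{i−1}, with C_{0} = IV.
P[1]: D(K, 13) = 15; 15 ⊕ 7 = 8.
P[2]: D(K, 10) = 2; 2 ⊕ 13 = 15.
P[3]: D(K, 13) = 15; 15 ⊕ 10 = 5.
P[4]: D(K, 11) = 6; 6 ⊕ 13 = 11.
P[5]: D(K, 9) = 14; 14 ⊕ 11 = 5.
P[6]: D(K, 3) = 4; 4 ⊕ 9 = 13.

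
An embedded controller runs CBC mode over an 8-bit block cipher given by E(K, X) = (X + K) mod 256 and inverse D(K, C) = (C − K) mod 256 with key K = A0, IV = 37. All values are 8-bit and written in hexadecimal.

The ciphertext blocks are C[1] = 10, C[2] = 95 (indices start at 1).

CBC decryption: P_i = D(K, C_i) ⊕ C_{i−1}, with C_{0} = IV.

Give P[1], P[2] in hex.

P[1] = 47, P[2] = E5

P[1]: D(K, 10) = 70; 70 ⊕ 37 = 47.
P[2]: D(K, 95) = F5; F5 ⊕ 10 = E5.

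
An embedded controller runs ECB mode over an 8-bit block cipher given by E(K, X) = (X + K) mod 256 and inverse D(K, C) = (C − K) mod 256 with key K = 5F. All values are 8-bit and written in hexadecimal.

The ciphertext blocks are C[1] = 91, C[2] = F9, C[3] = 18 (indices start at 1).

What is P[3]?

P[3] = B9

ECB decryption: P_i = D(K, C_i).
P[3]: D(K, 18) = B9.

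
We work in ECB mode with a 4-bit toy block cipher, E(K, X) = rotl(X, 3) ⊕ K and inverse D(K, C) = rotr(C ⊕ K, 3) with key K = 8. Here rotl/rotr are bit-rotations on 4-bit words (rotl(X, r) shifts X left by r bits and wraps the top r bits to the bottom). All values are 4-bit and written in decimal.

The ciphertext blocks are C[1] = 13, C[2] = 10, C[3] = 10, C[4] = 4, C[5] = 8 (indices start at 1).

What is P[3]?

ECB decryption: P_i = D(K, C_i).
P[3]: D(K, 10) = 4.

P[3] = 4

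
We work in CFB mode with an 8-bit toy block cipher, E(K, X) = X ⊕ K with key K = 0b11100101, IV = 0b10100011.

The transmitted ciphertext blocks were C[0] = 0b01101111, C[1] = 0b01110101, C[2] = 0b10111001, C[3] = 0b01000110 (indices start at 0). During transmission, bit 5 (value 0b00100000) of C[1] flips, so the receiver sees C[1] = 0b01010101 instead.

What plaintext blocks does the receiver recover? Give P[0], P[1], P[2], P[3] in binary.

CFB decryption: P_i = C_i ⊕ E(K, C_{i−1}), with C_{−1} = IV.
Only C[1] changed, to 0b01010101. In CFB, a change in C_i flips the same bit in P_i and garbles P_{i+1}. Decrypting the received ciphertext:
P[0]: E(K, 0b10100011) = 0b01000110; 0b01101111 ⊕ 0b01000110 = 0b00101001.
P[1]: E(K, 0b01101111) = 0b10001010; 0b01010101 ⊕ 0b10001010 = 0b11011111.
P[2]: E(K, 0b01010101) = 0b10110000; 0b10111001 ⊕ 0b10110000 = 0b00001001.
P[3]: E(K, 0b10111001) = 0b01011100; 0b01000110 ⊕ 0b01011100 = 0b00011010.
Blocks that differ from the original plaintext: P[1], P[2].

P[0] = 0b00101001, P[1] = 0b11011111, P[2] = 0b00001001, P[3] = 0b00011010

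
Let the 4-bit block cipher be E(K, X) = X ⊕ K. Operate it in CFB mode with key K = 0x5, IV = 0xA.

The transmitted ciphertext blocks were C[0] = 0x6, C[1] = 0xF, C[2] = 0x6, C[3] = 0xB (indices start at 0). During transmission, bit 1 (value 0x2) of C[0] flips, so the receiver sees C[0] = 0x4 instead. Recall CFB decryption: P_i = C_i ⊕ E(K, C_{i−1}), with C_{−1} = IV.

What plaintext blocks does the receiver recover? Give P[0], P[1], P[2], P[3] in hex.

Only C[0] changed, to 0x4. In CFB, a change in C_i flips the same bit in P_i and garbles P_{i+1}. Decrypting the received ciphertext:
P[0]: E(K, 0xA) = 0xF; 0x4 ⊕ 0xF = 0xB.
P[1]: E(K, 0x4) = 0x1; 0xF ⊕ 0x1 = 0xE.
P[2]: E(K, 0xF) = 0xA; 0x6 ⊕ 0xA = 0xC.
P[3]: E(K, 0x6) = 0x3; 0xB ⊕ 0x3 = 0x8.
Blocks that differ from the original plaintext: P[0], P[1].

P[0] = 0xB, P[1] = 0xE, P[2] = 0xC, P[3] = 0x8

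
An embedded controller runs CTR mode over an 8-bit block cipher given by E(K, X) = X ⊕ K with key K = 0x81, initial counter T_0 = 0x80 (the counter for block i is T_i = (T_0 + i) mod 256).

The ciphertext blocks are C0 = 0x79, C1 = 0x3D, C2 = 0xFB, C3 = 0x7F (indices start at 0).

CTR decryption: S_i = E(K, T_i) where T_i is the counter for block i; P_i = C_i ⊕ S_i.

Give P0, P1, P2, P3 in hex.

P0 = 0x78, P1 = 0x3D, P2 = 0xF8, P3 = 0x7D

P0: T = 0x80, S = E(K, T) = 0x01; 0x79 ⊕ 0x01 = 0x78.
P1: T = 0x81, S = E(K, T) = 0x00; 0x3D ⊕ 0x00 = 0x3D.
P2: T = 0x82, S = E(K, T) = 0x03; 0xFB ⊕ 0x03 = 0xF8.
P3: T = 0x83, S = E(K, T) = 0x02; 0x7F ⊕ 0x02 = 0x7D.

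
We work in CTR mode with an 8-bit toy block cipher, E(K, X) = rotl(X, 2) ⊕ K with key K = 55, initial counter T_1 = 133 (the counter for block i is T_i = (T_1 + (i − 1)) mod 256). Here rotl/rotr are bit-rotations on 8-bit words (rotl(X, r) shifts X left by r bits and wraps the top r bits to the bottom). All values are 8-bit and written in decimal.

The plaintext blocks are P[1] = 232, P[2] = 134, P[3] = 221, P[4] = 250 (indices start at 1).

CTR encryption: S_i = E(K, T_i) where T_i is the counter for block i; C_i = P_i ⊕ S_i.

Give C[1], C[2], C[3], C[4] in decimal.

C[1]: T = 133, S = E(K, T) = 33; 232 ⊕ 33 = 201.
C[2]: T = 134, S = E(K, T) = 45; 134 ⊕ 45 = 171.
C[3]: T = 135, S = E(K, T) = 41; 221 ⊕ 41 = 244.
C[4]: T = 136, S = E(K, T) = 21; 250 ⊕ 21 = 239.

C[1] = 201, C[2] = 171, C[3] = 244, C[4] = 239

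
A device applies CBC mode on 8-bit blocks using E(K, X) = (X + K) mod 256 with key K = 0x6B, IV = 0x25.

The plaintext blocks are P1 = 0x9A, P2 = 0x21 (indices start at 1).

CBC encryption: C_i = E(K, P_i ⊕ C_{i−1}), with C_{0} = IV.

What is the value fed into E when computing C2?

C1: P1 ⊕ 0x25 = 0xBF; E(K, 0xBF) = 0x2A.
C2: P2 ⊕ 0x2A = 0x0B; E(K, 0x0B) = 0x76.
So the input to E for block 2 is 0x0B.

0x0B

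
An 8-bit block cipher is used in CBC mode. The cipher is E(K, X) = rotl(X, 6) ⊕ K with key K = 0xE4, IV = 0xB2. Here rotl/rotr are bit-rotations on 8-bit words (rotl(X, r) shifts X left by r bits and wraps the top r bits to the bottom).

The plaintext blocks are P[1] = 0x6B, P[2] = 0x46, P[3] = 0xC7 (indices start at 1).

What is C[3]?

C[3] = 0x61

CBC encryption: C_i = E(K, P_i ⊕ C_{i−1}), with C_{0} = IV.
C[1]: P[1] ⊕ 0xB2 = 0xD9; E(K, 0xD9) = 0x92.
C[2]: P[2] ⊕ 0x92 = 0xD4; E(K, 0xD4) = 0xD1.
C[3]: P[3] ⊕ 0xD1 = 0x16; E(K, 0x16) = 0x61.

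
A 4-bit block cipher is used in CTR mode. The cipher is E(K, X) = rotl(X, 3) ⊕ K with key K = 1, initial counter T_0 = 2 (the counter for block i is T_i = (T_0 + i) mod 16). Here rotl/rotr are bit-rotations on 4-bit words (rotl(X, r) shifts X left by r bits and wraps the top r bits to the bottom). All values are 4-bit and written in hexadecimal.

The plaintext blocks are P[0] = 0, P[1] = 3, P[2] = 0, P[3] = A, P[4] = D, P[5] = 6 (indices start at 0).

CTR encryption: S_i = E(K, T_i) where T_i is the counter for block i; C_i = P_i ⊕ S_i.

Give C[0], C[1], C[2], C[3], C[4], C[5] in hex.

C[0] = 0, C[1] = B, C[2] = 3, C[3] = 1, C[4] = F, C[5] = C

C[0]: T = 2, S = E(K, T) = 0; 0 ⊕ 0 = 0.
C[1]: T = 3, S = E(K, T) = 8; 3 ⊕ 8 = B.
C[2]: T = 4, S = E(K, T) = 3; 0 ⊕ 3 = 3.
C[3]: T = 5, S = E(K, T) = B; A ⊕ B = 1.
C[4]: T = 6, S = E(K, T) = 2; D ⊕ 2 = F.
C[5]: T = 7, S = E(K, T) = A; 6 ⊕ A = C.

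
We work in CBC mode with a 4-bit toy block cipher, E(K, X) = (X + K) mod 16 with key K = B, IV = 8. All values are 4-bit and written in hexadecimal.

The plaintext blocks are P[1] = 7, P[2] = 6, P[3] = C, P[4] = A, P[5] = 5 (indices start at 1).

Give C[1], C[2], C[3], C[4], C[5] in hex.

CBC encryption: C_i = E(K, P_i ⊕ C_{i−1}), with C_{0} = IV.
C[1]: P[1] ⊕ 8 = F; E(K, F) = A.
C[2]: P[2] ⊕ A = C; E(K, C) = 7.
C[3]: P[3] ⊕ 7 = B; E(K, B) = 6.
C[4]: P[4] ⊕ 6 = C; E(K, C) = 7.
C[5]: P[5] ⊕ 7 = 2; E(K, 2) = D.

C[1] = A, C[2] = 7, C[3] = 6, C[4] = 7, C[5] = D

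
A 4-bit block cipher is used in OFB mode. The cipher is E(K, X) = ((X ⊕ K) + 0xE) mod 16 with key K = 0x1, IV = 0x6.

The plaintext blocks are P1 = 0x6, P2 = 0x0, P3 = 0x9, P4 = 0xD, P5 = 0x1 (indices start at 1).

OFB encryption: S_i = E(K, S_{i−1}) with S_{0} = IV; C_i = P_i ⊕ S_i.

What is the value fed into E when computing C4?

0x1

C1: S = E(K, 0x6) = 0x5; 0x6 ⊕ 0x5 = 0x3.
C2: S = E(K, 0x5) = 0x2; 0x0 ⊕ 0x2 = 0x2.
C3: S = E(K, 0x2) = 0x1; 0x9 ⊕ 0x1 = 0x8.
C4: S = E(K, 0x1) = 0xE; 0xD ⊕ 0xE = 0x3.
So the input to E for block 4 is 0x1.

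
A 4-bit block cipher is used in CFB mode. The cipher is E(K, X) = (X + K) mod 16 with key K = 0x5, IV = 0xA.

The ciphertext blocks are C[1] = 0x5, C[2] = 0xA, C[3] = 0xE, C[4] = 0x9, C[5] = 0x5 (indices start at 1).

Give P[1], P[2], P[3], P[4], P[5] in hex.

CFB decryption: P_i = C_i ⊕ E(K, C_{i−1}), with C_{0} = IV.
P[1]: E(K, 0xA) = 0xF; 0x5 ⊕ 0xF = 0xA.
P[2]: E(K, 0x5) = 0xA; 0xA ⊕ 0xA = 0x0.
P[3]: E(K, 0xA) = 0xF; 0xE ⊕ 0xF = 0x1.
P[4]: E(K, 0xE) = 0x3; 0x9 ⊕ 0x3 = 0xA.
P[5]: E(K, 0x9) = 0xE; 0x5 ⊕ 0xE = 0xB.

P[1] = 0xA, P[2] = 0x0, P[3] = 0x1, P[4] = 0xA, P[5] = 0xB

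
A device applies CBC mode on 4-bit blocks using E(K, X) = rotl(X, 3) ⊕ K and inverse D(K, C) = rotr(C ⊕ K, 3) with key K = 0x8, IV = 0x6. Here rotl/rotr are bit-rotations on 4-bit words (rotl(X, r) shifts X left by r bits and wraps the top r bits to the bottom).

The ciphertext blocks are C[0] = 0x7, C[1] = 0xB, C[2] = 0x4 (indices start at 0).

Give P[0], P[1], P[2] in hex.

P[0] = 0x9, P[1] = 0x1, P[2] = 0x2

CBC decryption: P_i = D(K, C_i) ⊕ C_{i−1}, with C_{−1} = IV.
P[0]: D(K, 0x7) = 0xF; 0xF ⊕ 0x6 = 0x9.
P[1]: D(K, 0xB) = 0x6; 0x6 ⊕ 0x7 = 0x1.
P[2]: D(K, 0x4) = 0x9; 0x9 ⊕ 0xB = 0x2.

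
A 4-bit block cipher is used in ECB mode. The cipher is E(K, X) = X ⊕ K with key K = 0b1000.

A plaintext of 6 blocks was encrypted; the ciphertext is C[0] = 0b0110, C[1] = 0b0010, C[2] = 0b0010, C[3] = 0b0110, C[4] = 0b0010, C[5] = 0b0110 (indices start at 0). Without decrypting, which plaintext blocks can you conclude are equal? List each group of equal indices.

ECB encrypts each block independently with the same key, so equal ciphertext blocks imply equal plaintext blocks.
C[0] = C[3] = C[5] = 0b0110, so P[0] = P[3] = P[5].
C[1] = C[2] = C[4] = 0b0010, so P[1] = P[2] = P[4].

P[0] = P[3] = P[5]; P[1] = P[2] = P[4]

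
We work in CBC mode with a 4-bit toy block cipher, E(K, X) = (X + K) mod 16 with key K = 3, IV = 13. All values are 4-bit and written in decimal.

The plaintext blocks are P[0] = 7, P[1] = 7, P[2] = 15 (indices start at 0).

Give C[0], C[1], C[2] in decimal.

C[0] = 13, C[1] = 13, C[2] = 5

CBC encryption: C_i = E(K, P_i ⊕ C_{i−1}), with C_{−1} = IV.
C[0]: P[0] ⊕ 13 = 10; E(K, 10) = 13.
C[1]: P[1] ⊕ 13 = 10; E(K, 10) = 13.
C[2]: P[2] ⊕ 13 = 2; E(K, 2) = 5.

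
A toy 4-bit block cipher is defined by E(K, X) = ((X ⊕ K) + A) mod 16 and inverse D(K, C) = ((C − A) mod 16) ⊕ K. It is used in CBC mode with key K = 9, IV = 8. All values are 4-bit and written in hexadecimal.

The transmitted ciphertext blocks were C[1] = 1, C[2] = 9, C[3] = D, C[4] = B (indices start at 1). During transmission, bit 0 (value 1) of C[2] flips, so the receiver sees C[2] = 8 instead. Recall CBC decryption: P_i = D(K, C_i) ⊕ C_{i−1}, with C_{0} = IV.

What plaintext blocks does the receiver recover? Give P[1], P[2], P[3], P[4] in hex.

P[1] = 6, P[2] = 6, P[3] = 2, P[4] = 5

Only C[2] changed, to 8. In CBC, a change in C_i garbles P_i and flips the same bit in P_{i+1}. Decrypting the received ciphertext:
P[1]: D(K, 1) = E; E ⊕ 8 = 6.
P[2]: D(K, 8) = 7; 7 ⊕ 1 = 6.
P[3]: D(K, D) = A; A ⊕ 8 = 2.
P[4]: D(K, B) = 8; 8 ⊕ D = 5.
Blocks that differ from the original plaintext: P[2], P[3].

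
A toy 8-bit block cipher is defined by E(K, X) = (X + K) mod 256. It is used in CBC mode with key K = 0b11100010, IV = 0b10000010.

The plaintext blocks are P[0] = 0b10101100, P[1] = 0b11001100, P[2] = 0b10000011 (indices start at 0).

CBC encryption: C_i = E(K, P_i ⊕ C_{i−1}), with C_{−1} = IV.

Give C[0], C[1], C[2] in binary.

C[0] = 0b00010000, C[1] = 0b10111110, C[2] = 0b00011111

C[0]: P[0] ⊕ 0b10000010 = 0b00101110; E(K, 0b00101110) = 0b00010000.
C[1]: P[1] ⊕ 0b00010000 = 0b11011100; E(K, 0b11011100) = 0b10111110.
C[2]: P[2] ⊕ 0b10111110 = 0b00111101; E(K, 0b00111101) = 0b00011111.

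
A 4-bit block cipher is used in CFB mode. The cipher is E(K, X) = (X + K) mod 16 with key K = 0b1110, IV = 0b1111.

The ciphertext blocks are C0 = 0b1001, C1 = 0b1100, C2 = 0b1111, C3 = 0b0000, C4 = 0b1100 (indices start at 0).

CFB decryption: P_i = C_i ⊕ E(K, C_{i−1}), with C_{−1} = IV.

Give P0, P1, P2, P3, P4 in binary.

P0 = 0b0100, P1 = 0b1011, P2 = 0b0101, P3 = 0b1101, P4 = 0b0010

P0: E(K, 0b1111) = 0b1101; 0b1001 ⊕ 0b1101 = 0b0100.
P1: E(K, 0b1001) = 0b0111; 0b1100 ⊕ 0b0111 = 0b1011.
P2: E(K, 0b1100) = 0b1010; 0b1111 ⊕ 0b1010 = 0b0101.
P3: E(K, 0b1111) = 0b1101; 0b0000 ⊕ 0b1101 = 0b1101.
P4: E(K, 0b0000) = 0b1110; 0b1100 ⊕ 0b1110 = 0b0010.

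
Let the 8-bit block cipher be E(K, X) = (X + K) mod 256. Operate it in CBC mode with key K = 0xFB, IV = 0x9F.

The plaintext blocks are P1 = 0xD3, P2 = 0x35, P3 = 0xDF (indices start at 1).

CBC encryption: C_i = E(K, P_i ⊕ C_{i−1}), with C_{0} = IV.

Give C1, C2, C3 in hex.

C1: P1 ⊕ 0x9F = 0x4C; E(K, 0x4C) = 0x47.
C2: P2 ⊕ 0x47 = 0x72; E(K, 0x72) = 0x6D.
C3: P3 ⊕ 0x6D = 0xB2; E(K, 0xB2) = 0xAD.

C1 = 0x47, C2 = 0x6D, C3 = 0xAD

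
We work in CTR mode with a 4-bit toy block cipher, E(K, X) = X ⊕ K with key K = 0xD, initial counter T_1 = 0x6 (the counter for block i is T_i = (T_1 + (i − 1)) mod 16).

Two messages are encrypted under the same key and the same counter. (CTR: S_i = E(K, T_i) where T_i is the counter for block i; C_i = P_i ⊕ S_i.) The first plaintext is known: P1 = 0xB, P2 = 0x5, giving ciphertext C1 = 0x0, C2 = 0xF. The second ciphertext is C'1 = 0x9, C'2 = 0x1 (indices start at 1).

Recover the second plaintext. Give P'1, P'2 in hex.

In CTR with a reused counter, both messages share the same keystream S_i, so C_i ⊕ C'_i = P_i ⊕ P'_i and thus P'_i = P_i ⊕ C_i ⊕ C'_i.
P'1: 0xB ⊕ 0x0 ⊕ 0x9 = 0x2.
P'2: 0x5 ⊕ 0xF ⊕ 0x1 = 0xB.

P'1 = 0x2, P'2 = 0xB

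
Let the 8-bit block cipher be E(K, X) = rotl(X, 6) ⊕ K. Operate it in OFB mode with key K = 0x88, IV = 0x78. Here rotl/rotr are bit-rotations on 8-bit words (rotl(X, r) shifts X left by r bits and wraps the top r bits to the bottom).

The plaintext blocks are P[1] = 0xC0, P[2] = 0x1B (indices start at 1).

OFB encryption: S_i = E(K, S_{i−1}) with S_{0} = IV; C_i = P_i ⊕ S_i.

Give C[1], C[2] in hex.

C[1] = 0x56, C[2] = 0x36

C[1]: S = E(K, 0x78) = 0x96; 0xC0 ⊕ 0x96 = 0x56.
C[2]: S = E(K, 0x96) = 0x2D; 0x1B ⊕ 0x2D = 0x36.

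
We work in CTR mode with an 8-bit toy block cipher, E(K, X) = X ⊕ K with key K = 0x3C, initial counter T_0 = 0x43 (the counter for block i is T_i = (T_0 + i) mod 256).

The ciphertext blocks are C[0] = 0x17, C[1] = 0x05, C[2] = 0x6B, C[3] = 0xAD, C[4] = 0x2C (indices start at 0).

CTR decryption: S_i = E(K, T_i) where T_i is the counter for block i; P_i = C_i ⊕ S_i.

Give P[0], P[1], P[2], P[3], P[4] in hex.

P[0] = 0x68, P[1] = 0x7D, P[2] = 0x12, P[3] = 0xD7, P[4] = 0x57

P[0]: T = 0x43, S = E(K, T) = 0x7F; 0x17 ⊕ 0x7F = 0x68.
P[1]: T = 0x44, S = E(K, T) = 0x78; 0x05 ⊕ 0x78 = 0x7D.
P[2]: T = 0x45, S = E(K, T) = 0x79; 0x6B ⊕ 0x79 = 0x12.
P[3]: T = 0x46, S = E(K, T) = 0x7A; 0xAD ⊕ 0x7A = 0xD7.
P[4]: T = 0x47, S = E(K, T) = 0x7B; 0x2C ⊕ 0x7B = 0x57.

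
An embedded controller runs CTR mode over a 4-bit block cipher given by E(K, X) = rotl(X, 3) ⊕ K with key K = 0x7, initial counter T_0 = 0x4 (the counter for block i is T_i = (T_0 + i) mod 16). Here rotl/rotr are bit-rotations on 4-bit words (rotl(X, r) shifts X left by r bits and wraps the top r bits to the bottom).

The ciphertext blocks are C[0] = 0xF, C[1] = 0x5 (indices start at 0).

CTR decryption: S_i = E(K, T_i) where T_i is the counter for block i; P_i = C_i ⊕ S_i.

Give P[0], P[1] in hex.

P[0] = 0xA, P[1] = 0x8

P[0]: T = 0x4, S = E(K, T) = 0x5; 0xF ⊕ 0x5 = 0xA.
P[1]: T = 0x5, S = E(K, T) = 0xD; 0x5 ⊕ 0xD = 0x8.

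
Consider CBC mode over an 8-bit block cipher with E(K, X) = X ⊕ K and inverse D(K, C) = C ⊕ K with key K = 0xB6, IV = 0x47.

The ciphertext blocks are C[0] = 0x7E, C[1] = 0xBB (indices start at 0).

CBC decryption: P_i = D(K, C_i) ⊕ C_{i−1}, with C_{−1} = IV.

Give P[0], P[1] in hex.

P[0] = 0x8F, P[1] = 0x73

P[0]: D(K, 0x7E) = 0xC8; 0xC8 ⊕ 0x47 = 0x8F.
P[1]: D(K, 0xBB) = 0x0D; 0x0D ⊕ 0x7E = 0x73.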